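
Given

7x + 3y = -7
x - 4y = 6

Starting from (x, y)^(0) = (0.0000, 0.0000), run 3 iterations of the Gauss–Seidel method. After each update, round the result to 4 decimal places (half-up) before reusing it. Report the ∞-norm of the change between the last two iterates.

Iteration 1:
  x = (-7 - (3)·0.0000) / (7) = -1.0000
  y = (6 - (1)·-1.0000) / (-4) = -1.7500
Iteration 2:
  x = (-7 - (3)·-1.7500) / (7) = -0.2500
  y = (6 - (1)·-0.2500) / (-4) = -1.5625
Iteration 3:
  x = (-7 - (3)·-1.5625) / (7) = -0.3304
  y = (6 - (1)·-0.3304) / (-4) = -1.5826
Change: (-0.0804, -0.0201) → max |·| = 0.0804

0.0804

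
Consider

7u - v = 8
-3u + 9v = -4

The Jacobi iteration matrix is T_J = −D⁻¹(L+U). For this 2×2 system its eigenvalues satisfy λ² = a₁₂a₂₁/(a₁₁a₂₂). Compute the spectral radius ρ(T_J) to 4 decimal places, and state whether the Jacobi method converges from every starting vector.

0.2182

a₁₂a₂₁/(a₁₁a₂₂) = (-1)·(-3) / ((7)·(9)) = 0.047619
ρ = √|0.047619| = √0.047619 = 0.2182
ρ < 1, so Jacobi converges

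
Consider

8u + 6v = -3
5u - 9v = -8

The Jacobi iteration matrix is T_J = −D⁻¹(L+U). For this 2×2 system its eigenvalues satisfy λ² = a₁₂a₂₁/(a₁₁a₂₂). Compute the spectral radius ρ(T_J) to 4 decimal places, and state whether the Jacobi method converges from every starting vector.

a₁₂a₂₁/(a₁₁a₂₂) = (6)·(5) / ((8)·(-9)) = -0.416667
ρ = √|-0.416667| = √0.416667 = 0.6455
ρ < 1, so Jacobi converges

0.6455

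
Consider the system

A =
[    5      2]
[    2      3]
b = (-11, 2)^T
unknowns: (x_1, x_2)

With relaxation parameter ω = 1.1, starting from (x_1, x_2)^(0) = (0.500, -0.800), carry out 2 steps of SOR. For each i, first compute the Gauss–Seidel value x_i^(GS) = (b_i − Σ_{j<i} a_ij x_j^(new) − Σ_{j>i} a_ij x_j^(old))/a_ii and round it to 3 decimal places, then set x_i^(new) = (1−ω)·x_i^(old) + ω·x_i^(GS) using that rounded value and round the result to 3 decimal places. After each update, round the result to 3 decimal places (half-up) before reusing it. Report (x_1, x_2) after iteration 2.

Iteration 1:
  x_1: GS value = (-11 - (2)·-0.800) / (5) = -1.880;  x_1 ← (1−ω)·0.500 + ω·-1.880 = -2.118
  x_2: GS value = (2 - (2)·-2.118) / (3) = 2.079;  x_2 ← (1−ω)·-0.800 + ω·2.079 = 2.367
Iteration 2:
  x_1: GS value = (-11 - (2)·2.367) / (5) = -3.147;  x_1 ← (1−ω)·-2.118 + ω·-3.147 = -3.250
  x_2: GS value = (2 - (2)·-3.250) / (3) = 2.833;  x_2 ← (1−ω)·2.367 + ω·2.833 = 2.880

(-3.250, 2.880)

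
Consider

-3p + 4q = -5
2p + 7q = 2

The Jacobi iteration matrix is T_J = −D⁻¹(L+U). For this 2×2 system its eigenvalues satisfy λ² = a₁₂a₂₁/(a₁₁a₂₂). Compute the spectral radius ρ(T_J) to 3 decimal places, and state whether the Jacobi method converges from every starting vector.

a₁₂a₂₁/(a₁₁a₂₂) = (4)·(2) / ((-3)·(7)) = -0.380952
ρ = √|-0.380952| = √0.380952 = 0.617
ρ < 1, so Jacobi converges

0.617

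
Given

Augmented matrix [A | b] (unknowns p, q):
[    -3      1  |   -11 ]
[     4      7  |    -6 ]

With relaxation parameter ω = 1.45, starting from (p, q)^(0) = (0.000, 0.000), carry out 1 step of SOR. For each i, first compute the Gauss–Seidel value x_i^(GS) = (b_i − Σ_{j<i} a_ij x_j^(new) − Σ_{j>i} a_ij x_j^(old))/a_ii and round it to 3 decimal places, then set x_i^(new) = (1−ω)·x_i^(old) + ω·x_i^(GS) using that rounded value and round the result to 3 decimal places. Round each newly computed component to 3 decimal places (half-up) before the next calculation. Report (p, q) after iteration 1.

(5.317, -5.648)

Iteration 1:
  p: GS value = (-11 - (1)·0.000) / (-3) = 3.667;  p ← (1−ω)·0.000 + ω·3.667 = 5.317
  q: GS value = (-6 - (4)·5.317) / (7) = -3.895;  q ← (1−ω)·0.000 + ω·-3.895 = -5.648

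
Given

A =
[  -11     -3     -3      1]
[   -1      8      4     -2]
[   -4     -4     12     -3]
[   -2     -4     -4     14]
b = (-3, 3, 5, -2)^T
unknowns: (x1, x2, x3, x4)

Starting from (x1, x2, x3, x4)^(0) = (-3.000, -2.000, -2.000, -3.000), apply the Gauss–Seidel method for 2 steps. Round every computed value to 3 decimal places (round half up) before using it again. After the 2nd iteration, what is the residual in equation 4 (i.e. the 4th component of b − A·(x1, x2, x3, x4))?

Iteration 1:
  x1 = (-3 - (-3)·-2.000 - (-3)·-2.000 - (1)·-3.000) / (-11) = 1.091
  x2 = (3 - (-1)·1.091 - (4)·-2.000 - (-2)·-3.000) / (8) = 0.761
  x3 = (5 - (-4)·1.091 - (-4)·0.761 - (-3)·-3.000) / (12) = 0.284
  x4 = (-2 - (-2)·1.091 - (-4)·0.761 - (-4)·0.284) / (14) = 0.312
Iteration 2:
  x1 = (-3 - (-3)·0.761 - (-3)·0.284 - (1)·0.312) / (-11) = 0.016
  x2 = (3 - (-1)·0.016 - (4)·0.284 - (-2)·0.312) / (8) = 0.313
  x3 = (5 - (-4)·0.016 - (-4)·0.313 - (-3)·0.312) / (12) = 0.604
  x4 = (-2 - (-2)·0.016 - (-4)·0.313 - (-4)·0.604) / (14) = 0.121
Residual b − A·x = (-0.194, -1.662, -0.569, 0.006)

0.006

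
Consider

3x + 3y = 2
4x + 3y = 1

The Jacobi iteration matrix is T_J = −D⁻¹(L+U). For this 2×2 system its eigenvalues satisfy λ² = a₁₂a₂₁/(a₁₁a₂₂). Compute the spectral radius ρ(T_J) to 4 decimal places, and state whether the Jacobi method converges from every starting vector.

a₁₂a₂₁/(a₁₁a₂₂) = (3)·(4) / ((3)·(3)) = 1.333333
ρ = √|1.333333| = √1.333333 = 1.1547
ρ > 1, so Jacobi diverges

1.1547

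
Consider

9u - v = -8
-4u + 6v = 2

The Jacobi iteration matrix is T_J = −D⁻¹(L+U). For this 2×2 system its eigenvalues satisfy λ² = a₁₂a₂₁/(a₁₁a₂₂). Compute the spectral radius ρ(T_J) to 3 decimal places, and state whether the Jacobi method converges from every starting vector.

a₁₂a₂₁/(a₁₁a₂₂) = (-1)·(-4) / ((9)·(6)) = 0.074074
ρ = √|0.074074| = √0.074074 = 0.272
ρ < 1, so Jacobi converges

0.272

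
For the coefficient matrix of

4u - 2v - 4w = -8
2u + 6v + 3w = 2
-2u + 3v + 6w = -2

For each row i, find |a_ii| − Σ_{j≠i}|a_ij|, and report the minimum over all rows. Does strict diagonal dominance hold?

row 1: |4| − (2+4) = -2
row 2: |6| − (2+3) = 1
row 3: |6| − (2+3) = 1
minimum over rows = -2 → not strictly diagonally dominant

-2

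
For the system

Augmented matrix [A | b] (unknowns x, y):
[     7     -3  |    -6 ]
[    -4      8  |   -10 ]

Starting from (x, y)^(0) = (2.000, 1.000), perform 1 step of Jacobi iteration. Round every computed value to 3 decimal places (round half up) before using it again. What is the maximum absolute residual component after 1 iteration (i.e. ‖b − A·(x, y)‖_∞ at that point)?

Iteration 1:
  x = (-6 - (-3)·1.000) / (7) = -0.429
  y = (-10 - (-4)·2.000) / (8) = -0.250
Residual b − A·x = (-3.747, -9.716); ∞-norm = 9.716

9.716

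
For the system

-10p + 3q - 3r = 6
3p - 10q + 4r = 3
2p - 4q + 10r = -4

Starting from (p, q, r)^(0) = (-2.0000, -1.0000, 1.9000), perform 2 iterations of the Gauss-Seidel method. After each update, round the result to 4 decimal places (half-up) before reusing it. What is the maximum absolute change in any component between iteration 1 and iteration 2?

Iteration 1:
  p = (6 - (3)·-1.0000 - (-3)·1.9000) / (-10) = -1.4700
  q = (3 - (3)·-1.4700 - (4)·1.9000) / (-10) = 0.0190
  r = (-4 - (2)·-1.4700 - (-4)·0.0190) / (10) = -0.0984
Iteration 2:
  p = (6 - (3)·0.0190 - (-3)·-0.0984) / (-10) = -0.5648
  q = (3 - (3)·-0.5648 - (4)·-0.0984) / (-10) = -0.5088
  r = (-4 - (2)·-0.5648 - (-4)·-0.5088) / (10) = -0.4906
Change: (0.9052, -0.5278, -0.3922) → max |·| = 0.9052

0.9052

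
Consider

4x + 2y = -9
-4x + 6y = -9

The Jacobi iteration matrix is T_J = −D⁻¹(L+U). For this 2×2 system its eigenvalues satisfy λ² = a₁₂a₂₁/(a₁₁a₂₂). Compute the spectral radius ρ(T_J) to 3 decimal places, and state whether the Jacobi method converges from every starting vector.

a₁₂a₂₁/(a₁₁a₂₂) = (2)·(-4) / ((4)·(6)) = -0.333333
ρ = √|-0.333333| = √0.333333 = 0.577
ρ < 1, so Jacobi converges

0.577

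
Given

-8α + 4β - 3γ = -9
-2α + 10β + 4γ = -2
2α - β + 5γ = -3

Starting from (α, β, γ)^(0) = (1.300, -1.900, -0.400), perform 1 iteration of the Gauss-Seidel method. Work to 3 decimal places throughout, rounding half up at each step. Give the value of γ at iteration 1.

Iteration 1:
  α = (-9 - (4)·-1.900 - (-3)·-0.400) / (-8) = 0.325
  β = (-2 - (-2)·0.325 - (4)·-0.400) / (10) = 0.025
  γ = (-3 - (2)·0.325 - (-1)·0.025) / (5) = -0.725

-0.725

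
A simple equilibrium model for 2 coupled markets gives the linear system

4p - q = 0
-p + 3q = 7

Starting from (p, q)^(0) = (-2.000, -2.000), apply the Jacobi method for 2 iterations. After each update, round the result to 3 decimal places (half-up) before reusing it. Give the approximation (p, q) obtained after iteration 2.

Iteration 1:
  p = (0 - (-1)·-2.000) / (4) = -0.500
  q = (7 - (-1)·-2.000) / (3) = 1.667
Iteration 2:
  p = (0 - (-1)·1.667) / (4) = 0.417
  q = (7 - (-1)·-0.500) / (3) = 2.167

(0.417, 2.167)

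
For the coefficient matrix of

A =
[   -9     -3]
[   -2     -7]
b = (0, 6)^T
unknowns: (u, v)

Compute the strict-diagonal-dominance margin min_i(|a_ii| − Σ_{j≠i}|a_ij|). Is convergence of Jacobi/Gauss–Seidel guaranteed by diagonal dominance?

5

row 1: |-9| − (3) = 6
row 2: |-7| − (2) = 5
minimum over rows = 5 → strictly diagonally dominant (convergence guaranteed)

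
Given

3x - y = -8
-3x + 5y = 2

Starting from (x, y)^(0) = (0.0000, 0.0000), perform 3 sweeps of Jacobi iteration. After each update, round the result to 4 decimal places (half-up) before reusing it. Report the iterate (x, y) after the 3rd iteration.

(-3.0667, -1.1200)

Iteration 1:
  x = (-8 - (-1)·0.0000) / (3) = -2.6667
  y = (2 - (-3)·0.0000) / (5) = 0.4000
Iteration 2:
  x = (-8 - (-1)·0.4000) / (3) = -2.5333
  y = (2 - (-3)·-2.6667) / (5) = -1.2000
Iteration 3:
  x = (-8 - (-1)·-1.2000) / (3) = -3.0667
  y = (2 - (-3)·-2.5333) / (5) = -1.1200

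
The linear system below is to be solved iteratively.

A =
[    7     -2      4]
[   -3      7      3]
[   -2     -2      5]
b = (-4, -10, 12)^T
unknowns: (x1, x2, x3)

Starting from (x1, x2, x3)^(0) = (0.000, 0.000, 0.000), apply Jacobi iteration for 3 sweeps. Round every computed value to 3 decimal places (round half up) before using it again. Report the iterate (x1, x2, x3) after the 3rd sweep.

Iteration 1:
  x1 = (-4 - (-2)·0.000 - (4)·0.000) / (7) = -0.571
  x2 = (-10 - (-3)·0.000 - (3)·0.000) / (7) = -1.429
  x3 = (12 - (-2)·0.000 - (-2)·0.000) / (5) = 2.400
Iteration 2:
  x1 = (-4 - (-2)·-1.429 - (4)·2.400) / (7) = -2.351
  x2 = (-10 - (-3)·-0.571 - (3)·2.400) / (7) = -2.702
  x3 = (12 - (-2)·-0.571 - (-2)·-1.429) / (5) = 1.600
Iteration 3:
  x1 = (-4 - (-2)·-2.702 - (4)·1.600) / (7) = -2.258
  x2 = (-10 - (-3)·-2.351 - (3)·1.600) / (7) = -3.122
  x3 = (12 - (-2)·-2.351 - (-2)·-2.702) / (5) = 0.379

(-2.258, -3.122, 0.379)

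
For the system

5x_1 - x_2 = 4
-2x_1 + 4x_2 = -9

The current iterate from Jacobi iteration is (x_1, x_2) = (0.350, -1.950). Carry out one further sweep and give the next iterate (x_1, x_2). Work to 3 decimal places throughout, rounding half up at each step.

(0.410, -2.075)

One sweep:
  x_1 = (4 - (-1)·-1.950) / (5) = 0.410
  x_2 = (-9 - (-2)·0.350) / (4) = -2.075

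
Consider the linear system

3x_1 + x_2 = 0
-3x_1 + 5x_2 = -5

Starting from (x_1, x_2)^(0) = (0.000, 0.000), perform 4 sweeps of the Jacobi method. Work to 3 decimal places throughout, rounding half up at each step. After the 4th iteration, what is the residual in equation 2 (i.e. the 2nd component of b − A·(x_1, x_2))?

Iteration 1:
  x_1 = (0 - (1)·0.000) / (3) = 0.000
  x_2 = (-5 - (-3)·0.000) / (5) = -1.000
Iteration 2:
  x_1 = (0 - (1)·-1.000) / (3) = 0.333
  x_2 = (-5 - (-3)·0.000) / (5) = -1.000
Iteration 3:
  x_1 = (0 - (1)·-1.000) / (3) = 0.333
  x_2 = (-5 - (-3)·0.333) / (5) = -0.800
Iteration 4:
  x_1 = (0 - (1)·-0.800) / (3) = 0.267
  x_2 = (-5 - (-3)·0.333) / (5) = -0.800
Residual b − A·x = (-0.001, -0.199)

-0.199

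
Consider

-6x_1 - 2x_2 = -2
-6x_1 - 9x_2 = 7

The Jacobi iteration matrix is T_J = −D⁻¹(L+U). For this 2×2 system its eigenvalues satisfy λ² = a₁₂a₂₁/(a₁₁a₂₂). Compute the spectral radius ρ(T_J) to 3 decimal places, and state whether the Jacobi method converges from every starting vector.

a₁₂a₂₁/(a₁₁a₂₂) = (-2)·(-6) / ((-6)·(-9)) = 0.222222
ρ = √|0.222222| = √0.222222 = 0.471
ρ < 1, so Jacobi converges

0.471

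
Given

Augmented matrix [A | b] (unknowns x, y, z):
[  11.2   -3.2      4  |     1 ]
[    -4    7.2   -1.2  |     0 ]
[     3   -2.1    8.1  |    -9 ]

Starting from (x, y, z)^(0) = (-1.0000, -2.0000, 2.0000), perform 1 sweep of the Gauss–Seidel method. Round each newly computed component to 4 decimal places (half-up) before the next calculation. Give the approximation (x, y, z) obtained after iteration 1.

Iteration 1:
  x = (1 - (-3.2)·-2.0000 - (4)·2.0000) / (11.2) = -1.1964
  y = (0 - (-4)·-1.1964 - (-1.2)·2.0000) / (7.2) = -0.3313
  z = (-9 - (3)·-1.1964 - (-2.1)·-0.3313) / (8.1) = -0.7539

(-1.1964, -0.3313, -0.7539)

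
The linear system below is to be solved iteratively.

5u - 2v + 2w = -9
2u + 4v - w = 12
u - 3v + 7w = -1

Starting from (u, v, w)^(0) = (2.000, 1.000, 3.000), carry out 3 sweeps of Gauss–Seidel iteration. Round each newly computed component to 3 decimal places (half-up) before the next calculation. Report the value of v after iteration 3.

Iteration 1:
  u = (-9 - (-2)·1.000 - (2)·3.000) / (5) = -2.600
  v = (12 - (2)·-2.600 - (-1)·3.000) / (4) = 5.050
  w = (-1 - (1)·-2.600 - (-3)·5.050) / (7) = 2.393
Iteration 2:
  u = (-9 - (-2)·5.050 - (2)·2.393) / (5) = -0.737
  v = (12 - (2)·-0.737 - (-1)·2.393) / (4) = 3.967
  w = (-1 - (1)·-0.737 - (-3)·3.967) / (7) = 1.663
Iteration 3:
  u = (-9 - (-2)·3.967 - (2)·1.663) / (5) = -0.878
  v = (12 - (2)·-0.878 - (-1)·1.663) / (4) = 3.855
  w = (-1 - (1)·-0.878 - (-3)·3.855) / (7) = 1.635

3.855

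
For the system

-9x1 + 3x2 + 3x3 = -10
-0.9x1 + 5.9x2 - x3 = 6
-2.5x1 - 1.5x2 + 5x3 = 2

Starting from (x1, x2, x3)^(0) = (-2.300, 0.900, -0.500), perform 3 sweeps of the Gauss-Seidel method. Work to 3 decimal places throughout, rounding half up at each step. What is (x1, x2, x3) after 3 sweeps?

Iteration 1:
  x1 = (-10 - (3)·0.900 - (3)·-0.500) / (-9) = 1.244
  x2 = (6 - (-0.9)·1.244 - (-1)·-0.500) / (5.9) = 1.122
  x3 = (2 - (-2.5)·1.244 - (-1.5)·1.122) / (5) = 1.359
Iteration 2:
  x1 = (-10 - (3)·1.122 - (3)·1.359) / (-9) = 1.938
  x2 = (6 - (-0.9)·1.938 - (-1)·1.359) / (5.9) = 1.543
  x3 = (2 - (-2.5)·1.938 - (-1.5)·1.543) / (5) = 1.832
Iteration 3:
  x1 = (-10 - (3)·1.543 - (3)·1.832) / (-9) = 2.236
  x2 = (6 - (-0.9)·2.236 - (-1)·1.832) / (5.9) = 1.669
  x3 = (2 - (-2.5)·2.236 - (-1.5)·1.669) / (5) = 2.019

(2.236, 1.669, 2.019)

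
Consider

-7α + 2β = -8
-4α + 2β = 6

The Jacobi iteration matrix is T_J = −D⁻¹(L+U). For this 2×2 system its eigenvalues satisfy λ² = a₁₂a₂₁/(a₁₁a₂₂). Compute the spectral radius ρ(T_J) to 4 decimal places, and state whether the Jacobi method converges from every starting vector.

0.7559

a₁₂a₂₁/(a₁₁a₂₂) = (2)·(-4) / ((-7)·(2)) = 0.571429
ρ = √|0.571429| = √0.571429 = 0.7559
ρ < 1, so Jacobi converges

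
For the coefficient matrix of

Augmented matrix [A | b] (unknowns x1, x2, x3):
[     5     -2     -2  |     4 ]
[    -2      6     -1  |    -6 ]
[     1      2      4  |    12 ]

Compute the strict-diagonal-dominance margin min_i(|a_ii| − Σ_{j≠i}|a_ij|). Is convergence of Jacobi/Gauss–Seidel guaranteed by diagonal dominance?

1

row 1: |5| − (2+2) = 1
row 2: |6| − (2+1) = 3
row 3: |4| − (1+2) = 1
minimum over rows = 1 → strictly diagonally dominant (convergence guaranteed)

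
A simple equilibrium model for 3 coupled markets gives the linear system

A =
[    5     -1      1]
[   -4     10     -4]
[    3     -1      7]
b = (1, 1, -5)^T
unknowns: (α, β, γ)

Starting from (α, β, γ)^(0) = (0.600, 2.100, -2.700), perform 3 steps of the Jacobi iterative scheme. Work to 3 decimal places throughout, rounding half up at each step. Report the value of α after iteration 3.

0.523

Iteration 1:
  α = (1 - (-1)·2.100 - (1)·-2.700) / (5) = 1.160
  β = (1 - (-4)·0.600 - (-4)·-2.700) / (10) = -0.740
  γ = (-5 - (3)·0.600 - (-1)·2.100) / (7) = -0.671
Iteration 2:
  α = (1 - (-1)·-0.740 - (1)·-0.671) / (5) = 0.186
  β = (1 - (-4)·1.160 - (-4)·-0.671) / (10) = 0.296
  γ = (-5 - (3)·1.160 - (-1)·-0.740) / (7) = -1.317
Iteration 3:
  α = (1 - (-1)·0.296 - (1)·-1.317) / (5) = 0.523
  β = (1 - (-4)·0.186 - (-4)·-1.317) / (10) = -0.352
  γ = (-5 - (3)·0.186 - (-1)·0.296) / (7) = -0.752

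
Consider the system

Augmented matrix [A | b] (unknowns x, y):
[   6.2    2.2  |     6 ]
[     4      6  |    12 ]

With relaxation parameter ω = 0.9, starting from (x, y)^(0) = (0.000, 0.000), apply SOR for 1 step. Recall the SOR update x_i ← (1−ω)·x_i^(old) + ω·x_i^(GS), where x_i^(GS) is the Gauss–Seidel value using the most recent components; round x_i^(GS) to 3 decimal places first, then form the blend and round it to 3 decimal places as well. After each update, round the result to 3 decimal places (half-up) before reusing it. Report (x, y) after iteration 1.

(0.871, 1.277)

Iteration 1:
  x: GS value = (6 - (2.2)·0.000) / (6.2) = 0.968;  x ← (1−ω)·0.000 + ω·0.968 = 0.871
  y: GS value = (12 - (4)·0.871) / (6) = 1.419;  y ← (1−ω)·0.000 + ω·1.419 = 1.277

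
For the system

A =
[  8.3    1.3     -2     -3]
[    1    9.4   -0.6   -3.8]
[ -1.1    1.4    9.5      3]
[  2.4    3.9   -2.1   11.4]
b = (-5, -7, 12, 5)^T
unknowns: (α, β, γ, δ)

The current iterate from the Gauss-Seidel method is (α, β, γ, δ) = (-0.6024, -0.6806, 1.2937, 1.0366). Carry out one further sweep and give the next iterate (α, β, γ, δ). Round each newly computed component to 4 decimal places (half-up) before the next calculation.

One sweep:
  α = (-5 - (1.3)·-0.6806 - (-2)·1.2937 - (-3)·1.0366) / (8.3) = 0.1906
  β = (-7 - (1)·0.1906 - (-0.6)·1.2937 - (-3.8)·1.0366) / (9.4) = -0.2633
  γ = (12 - (-1.1)·0.1906 - (1.4)·-0.2633 - (3)·1.0366) / (9.5) = 0.9967
  δ = (5 - (2.4)·0.1906 - (3.9)·-0.2633 - (-2.1)·0.9967) / (11.4) = 0.6721

(0.1906, -0.2633, 0.9967, 0.6721)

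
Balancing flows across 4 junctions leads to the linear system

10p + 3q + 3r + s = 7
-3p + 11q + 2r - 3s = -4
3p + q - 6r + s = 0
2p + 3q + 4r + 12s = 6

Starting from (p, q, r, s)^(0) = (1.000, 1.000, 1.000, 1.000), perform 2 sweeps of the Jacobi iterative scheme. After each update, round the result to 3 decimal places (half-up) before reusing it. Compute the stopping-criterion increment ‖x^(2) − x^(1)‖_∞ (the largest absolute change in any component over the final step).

Iteration 1:
  p = (7 - (3)·1.000 - (3)·1.000 - (1)·1.000) / (10) = 0.000
  q = (-4 - (-3)·1.000 - (2)·1.000 - (-3)·1.000) / (11) = 0.000
  r = (0 - (3)·1.000 - (1)·1.000 - (1)·1.000) / (-6) = 0.833
  s = (6 - (2)·1.000 - (3)·1.000 - (4)·1.000) / (12) = -0.250
Iteration 2:
  p = (7 - (3)·0.000 - (3)·0.833 - (1)·-0.250) / (10) = 0.475
  q = (-4 - (-3)·0.000 - (2)·0.833 - (-3)·-0.250) / (11) = -0.583
  r = (0 - (3)·0.000 - (1)·0.000 - (1)·-0.250) / (-6) = -0.042
  s = (6 - (2)·0.000 - (3)·0.000 - (4)·0.833) / (12) = 0.222
Change: (0.475, -0.583, -0.875, 0.472) → max |·| = 0.875

0.875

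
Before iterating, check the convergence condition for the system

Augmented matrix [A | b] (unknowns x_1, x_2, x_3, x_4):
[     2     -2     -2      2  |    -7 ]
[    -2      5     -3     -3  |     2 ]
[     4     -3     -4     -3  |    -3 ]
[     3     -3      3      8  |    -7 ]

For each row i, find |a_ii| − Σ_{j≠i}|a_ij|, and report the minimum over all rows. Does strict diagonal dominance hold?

-6

row 1: |2| − (2+2+2) = -4
row 2: |5| − (2+3+3) = -3
row 3: |-4| − (4+3+3) = -6
row 4: |8| − (3+3+3) = -1
minimum over rows = -6 → not strictly diagonally dominant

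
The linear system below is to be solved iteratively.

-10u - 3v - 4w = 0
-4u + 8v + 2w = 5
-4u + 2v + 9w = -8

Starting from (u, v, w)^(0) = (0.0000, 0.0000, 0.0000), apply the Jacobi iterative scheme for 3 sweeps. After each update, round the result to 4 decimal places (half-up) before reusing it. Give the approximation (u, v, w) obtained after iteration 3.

Iteration 1:
  u = (0 - (-3)·0.0000 - (-4)·0.0000) / (-10) = 0.0000
  v = (5 - (-4)·0.0000 - (2)·0.0000) / (8) = 0.6250
  w = (-8 - (-4)·0.0000 - (2)·0.0000) / (9) = -0.8889
Iteration 2:
  u = (0 - (-3)·0.6250 - (-4)·-0.8889) / (-10) = 0.1681
  v = (5 - (-4)·0.0000 - (2)·-0.8889) / (8) = 0.8472
  w = (-8 - (-4)·0.0000 - (2)·0.6250) / (9) = -1.0278
Iteration 3:
  u = (0 - (-3)·0.8472 - (-4)·-1.0278) / (-10) = 0.1570
  v = (5 - (-4)·0.1681 - (2)·-1.0278) / (8) = 0.9660
  w = (-8 - (-4)·0.1681 - (2)·0.8472) / (9) = -1.0024

(0.1570, 0.9660, -1.0024)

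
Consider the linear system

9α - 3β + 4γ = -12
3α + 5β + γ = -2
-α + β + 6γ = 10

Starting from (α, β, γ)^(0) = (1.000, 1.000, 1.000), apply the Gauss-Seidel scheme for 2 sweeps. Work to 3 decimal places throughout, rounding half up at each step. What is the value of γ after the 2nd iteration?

Iteration 1:
  α = (-12 - (-3)·1.000 - (4)·1.000) / (9) = -1.444
  β = (-2 - (3)·-1.444 - (1)·1.000) / (5) = 0.266
  γ = (10 - (-1)·-1.444 - (1)·0.266) / (6) = 1.382
Iteration 2:
  α = (-12 - (-3)·0.266 - (4)·1.382) / (9) = -1.859
  β = (-2 - (3)·-1.859 - (1)·1.382) / (5) = 0.439
  γ = (10 - (-1)·-1.859 - (1)·0.439) / (6) = 1.284

1.284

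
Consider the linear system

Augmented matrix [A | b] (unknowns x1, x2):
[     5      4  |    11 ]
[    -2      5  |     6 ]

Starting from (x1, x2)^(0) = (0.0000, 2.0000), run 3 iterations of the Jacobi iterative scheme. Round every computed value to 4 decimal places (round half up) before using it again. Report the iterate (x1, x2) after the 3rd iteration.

Iteration 1:
  x1 = (11 - (4)·2.0000) / (5) = 0.6000
  x2 = (6 - (-2)·0.0000) / (5) = 1.2000
Iteration 2:
  x1 = (11 - (4)·1.2000) / (5) = 1.2400
  x2 = (6 - (-2)·0.6000) / (5) = 1.4400
Iteration 3:
  x1 = (11 - (4)·1.4400) / (5) = 1.0480
  x2 = (6 - (-2)·1.2400) / (5) = 1.6960

(1.0480, 1.6960)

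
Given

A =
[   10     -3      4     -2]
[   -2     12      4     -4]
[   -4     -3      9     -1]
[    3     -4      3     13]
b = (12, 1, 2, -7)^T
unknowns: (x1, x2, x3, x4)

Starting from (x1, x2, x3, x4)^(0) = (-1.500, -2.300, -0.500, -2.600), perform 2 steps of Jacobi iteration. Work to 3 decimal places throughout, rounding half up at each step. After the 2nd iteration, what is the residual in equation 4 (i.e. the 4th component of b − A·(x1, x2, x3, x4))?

Iteration 1:
  x1 = (12 - (-3)·-2.300 - (4)·-0.500 - (-2)·-2.600) / (10) = 0.190
  x2 = (1 - (-2)·-1.500 - (4)·-0.500 - (-4)·-2.600) / (12) = -0.867
  x3 = (2 - (-4)·-1.500 - (-3)·-2.300 - (-1)·-2.600) / (9) = -1.500
  x4 = (-7 - (3)·-1.500 - (-4)·-2.300 - (3)·-0.500) / (13) = -0.785
Iteration 2:
  x1 = (12 - (-3)·-0.867 - (4)·-1.500 - (-2)·-0.785) / (10) = 1.383
  x2 = (1 - (-2)·0.190 - (4)·-1.500 - (-4)·-0.785) / (12) = 0.353
  x3 = (2 - (-4)·0.190 - (-3)·-0.867 - (-1)·-0.785) / (9) = -0.070
  x4 = (-7 - (3)·0.190 - (-4)·-0.867 - (3)·-1.500) / (13) = -0.503
Residual b − A·x = (-1.497, -2.202, 8.718, -2.988)

-2.988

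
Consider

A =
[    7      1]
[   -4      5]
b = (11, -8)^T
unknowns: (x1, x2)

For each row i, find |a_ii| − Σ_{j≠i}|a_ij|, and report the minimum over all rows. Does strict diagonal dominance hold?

1

row 1: |7| − (1) = 6
row 2: |5| − (4) = 1
minimum over rows = 1 → strictly diagonally dominant (convergence guaranteed)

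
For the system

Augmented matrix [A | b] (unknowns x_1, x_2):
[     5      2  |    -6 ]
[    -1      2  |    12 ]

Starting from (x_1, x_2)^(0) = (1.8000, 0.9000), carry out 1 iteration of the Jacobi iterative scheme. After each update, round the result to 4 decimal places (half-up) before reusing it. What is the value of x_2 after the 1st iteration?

Iteration 1:
  x_1 = (-6 - (2)·0.9000) / (5) = -1.5600
  x_2 = (12 - (-1)·1.8000) / (2) = 6.9000

6.9000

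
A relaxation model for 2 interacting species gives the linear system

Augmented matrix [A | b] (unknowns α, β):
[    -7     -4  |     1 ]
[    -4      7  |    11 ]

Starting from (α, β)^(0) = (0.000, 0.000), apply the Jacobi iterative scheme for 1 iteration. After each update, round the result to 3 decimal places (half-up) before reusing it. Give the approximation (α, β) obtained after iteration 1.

(-0.143, 1.571)

Iteration 1:
  α = (1 - (-4)·0.000) / (-7) = -0.143
  β = (11 - (-4)·0.000) / (7) = 1.571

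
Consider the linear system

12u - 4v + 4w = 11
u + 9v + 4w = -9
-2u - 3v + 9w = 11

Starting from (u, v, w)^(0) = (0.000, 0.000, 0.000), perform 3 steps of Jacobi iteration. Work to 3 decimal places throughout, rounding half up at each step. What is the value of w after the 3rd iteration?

0.713

Iteration 1:
  u = (11 - (-4)·0.000 - (4)·0.000) / (12) = 0.917
  v = (-9 - (1)·0.000 - (4)·0.000) / (9) = -1.000
  w = (11 - (-2)·0.000 - (-3)·0.000) / (9) = 1.222
Iteration 2:
  u = (11 - (-4)·-1.000 - (4)·1.222) / (12) = 0.176
  v = (-9 - (1)·0.917 - (4)·1.222) / (9) = -1.645
  w = (11 - (-2)·0.917 - (-3)·-1.000) / (9) = 1.093
Iteration 3:
  u = (11 - (-4)·-1.645 - (4)·1.093) / (12) = 0.004
  v = (-9 - (1)·0.176 - (4)·1.093) / (9) = -1.505
  w = (11 - (-2)·0.176 - (-3)·-1.645) / (9) = 0.713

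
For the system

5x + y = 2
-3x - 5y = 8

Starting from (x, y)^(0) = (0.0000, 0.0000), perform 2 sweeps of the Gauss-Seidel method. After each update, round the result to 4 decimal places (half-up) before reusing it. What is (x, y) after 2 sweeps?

(0.7680, -2.0608)

Iteration 1:
  x = (2 - (1)·0.0000) / (5) = 0.4000
  y = (8 - (-3)·0.4000) / (-5) = -1.8400
Iteration 2:
  x = (2 - (1)·-1.8400) / (5) = 0.7680
  y = (8 - (-3)·0.7680) / (-5) = -2.0608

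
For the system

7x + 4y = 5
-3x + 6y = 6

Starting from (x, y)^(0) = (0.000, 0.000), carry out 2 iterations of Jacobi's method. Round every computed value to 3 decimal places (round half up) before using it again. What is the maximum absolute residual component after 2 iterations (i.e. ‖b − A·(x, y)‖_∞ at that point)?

Iteration 1:
  x = (5 - (4)·0.000) / (7) = 0.714
  y = (6 - (-3)·0.000) / (6) = 1.000
Iteration 2:
  x = (5 - (4)·1.000) / (7) = 0.143
  y = (6 - (-3)·0.714) / (6) = 1.357
Residual b − A·x = (-1.429, -1.713); ∞-norm = 1.713

1.713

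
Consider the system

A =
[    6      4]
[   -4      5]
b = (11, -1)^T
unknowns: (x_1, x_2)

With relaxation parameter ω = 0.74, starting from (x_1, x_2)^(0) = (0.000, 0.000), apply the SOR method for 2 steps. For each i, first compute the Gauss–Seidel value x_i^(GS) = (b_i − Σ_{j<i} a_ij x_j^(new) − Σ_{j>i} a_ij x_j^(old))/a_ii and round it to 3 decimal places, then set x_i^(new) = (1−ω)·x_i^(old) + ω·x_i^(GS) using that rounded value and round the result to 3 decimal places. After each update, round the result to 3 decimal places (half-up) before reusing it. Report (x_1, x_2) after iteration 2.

Iteration 1:
  x_1: GS value = (11 - (4)·0.000) / (6) = 1.833;  x_1 ← (1−ω)·0.000 + ω·1.833 = 1.356
  x_2: GS value = (-1 - (-4)·1.356) / (5) = 0.885;  x_2 ← (1−ω)·0.000 + ω·0.885 = 0.655
Iteration 2:
  x_1: GS value = (11 - (4)·0.655) / (6) = 1.397;  x_1 ← (1−ω)·1.356 + ω·1.397 = 1.386
  x_2: GS value = (-1 - (-4)·1.386) / (5) = 0.909;  x_2 ← (1−ω)·0.655 + ω·0.909 = 0.843

(1.386, 0.843)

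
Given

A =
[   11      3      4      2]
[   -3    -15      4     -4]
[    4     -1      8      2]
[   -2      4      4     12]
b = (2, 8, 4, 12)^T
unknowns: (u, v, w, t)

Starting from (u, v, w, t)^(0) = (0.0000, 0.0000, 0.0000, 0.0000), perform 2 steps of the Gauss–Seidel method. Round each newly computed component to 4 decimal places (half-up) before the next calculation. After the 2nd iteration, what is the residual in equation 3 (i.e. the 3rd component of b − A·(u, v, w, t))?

Iteration 1:
  u = (2 - (3)·0.0000 - (4)·0.0000 - (2)·0.0000) / (11) = 0.1818
  v = (8 - (-3)·0.1818 - (4)·0.0000 - (-4)·0.0000) / (-15) = -0.5697
  w = (4 - (4)·0.1818 - (-1)·-0.5697 - (2)·0.0000) / (8) = 0.3379
  t = (12 - (-2)·0.1818 - (4)·-0.5697 - (4)·0.3379) / (12) = 1.1076
Iteration 2:
  u = (2 - (3)·-0.5697 - (4)·0.3379 - (2)·1.1076) / (11) = 0.0129
  v = (8 - (-3)·0.0129 - (4)·0.3379 - (-4)·1.1076) / (-15) = -0.7412
  w = (4 - (4)·0.0129 - (-1)·-0.7412 - (2)·1.1076) / (8) = 0.1240
  t = (12 - (-2)·0.0129 - (4)·-0.7412 - (4)·0.1240) / (12) = 1.2079
Residual b − A·x = (1.1699, 1.2563, -0.2006, -0.0002)

-0.2006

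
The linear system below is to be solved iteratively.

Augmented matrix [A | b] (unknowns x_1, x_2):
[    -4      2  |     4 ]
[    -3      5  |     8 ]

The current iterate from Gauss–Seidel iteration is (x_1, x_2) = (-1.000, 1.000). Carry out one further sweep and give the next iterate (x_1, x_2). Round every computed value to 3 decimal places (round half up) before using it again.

One sweep:
  x_1 = (4 - (2)·1.000) / (-4) = -0.500
  x_2 = (8 - (-3)·-0.500) / (5) = 1.300

(-0.500, 1.300)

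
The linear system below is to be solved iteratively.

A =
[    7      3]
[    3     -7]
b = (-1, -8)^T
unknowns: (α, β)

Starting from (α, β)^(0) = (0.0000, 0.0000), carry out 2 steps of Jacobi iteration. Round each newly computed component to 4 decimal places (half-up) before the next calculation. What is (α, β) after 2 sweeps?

Iteration 1:
  α = (-1 - (3)·0.0000) / (7) = -0.1429
  β = (-8 - (3)·0.0000) / (-7) = 1.1429
Iteration 2:
  α = (-1 - (3)·1.1429) / (7) = -0.6327
  β = (-8 - (3)·-0.1429) / (-7) = 1.0816

(-0.6327, 1.0816)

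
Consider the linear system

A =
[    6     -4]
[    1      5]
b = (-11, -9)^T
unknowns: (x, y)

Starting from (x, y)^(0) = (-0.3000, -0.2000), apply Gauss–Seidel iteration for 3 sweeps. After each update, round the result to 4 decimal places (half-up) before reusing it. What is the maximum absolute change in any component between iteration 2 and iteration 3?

0.1072

Iteration 1:
  x = (-11 - (-4)·-0.2000) / (6) = -1.9667
  y = (-9 - (1)·-1.9667) / (5) = -1.4067
Iteration 2:
  x = (-11 - (-4)·-1.4067) / (6) = -2.7711
  y = (-9 - (1)·-2.7711) / (5) = -1.2458
Iteration 3:
  x = (-11 - (-4)·-1.2458) / (6) = -2.6639
  y = (-9 - (1)·-2.6639) / (5) = -1.2672
Change: (0.1072, -0.0214) → max |·| = 0.1072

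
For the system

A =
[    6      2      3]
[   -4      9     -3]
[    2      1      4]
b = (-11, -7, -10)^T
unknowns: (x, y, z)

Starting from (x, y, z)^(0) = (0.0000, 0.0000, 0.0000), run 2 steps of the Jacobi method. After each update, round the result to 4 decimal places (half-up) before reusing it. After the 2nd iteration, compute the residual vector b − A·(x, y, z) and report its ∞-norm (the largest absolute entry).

Iteration 1:
  x = (-11 - (2)·0.0000 - (3)·0.0000) / (6) = -1.8333
  y = (-7 - (-4)·0.0000 - (-3)·0.0000) / (9) = -0.7778
  z = (-10 - (2)·0.0000 - (1)·0.0000) / (4) = -2.5000
Iteration 2:
  x = (-11 - (2)·-0.7778 - (3)·-2.5000) / (6) = -0.3241
  y = (-7 - (-4)·-1.8333 - (-3)·-2.5000) / (9) = -2.4259
  z = (-10 - (2)·-1.8333 - (1)·-0.7778) / (4) = -1.3889
Residual b − A·x = (-0.0369, 9.3700, -1.3703); ∞-norm = 9.3700

9.3700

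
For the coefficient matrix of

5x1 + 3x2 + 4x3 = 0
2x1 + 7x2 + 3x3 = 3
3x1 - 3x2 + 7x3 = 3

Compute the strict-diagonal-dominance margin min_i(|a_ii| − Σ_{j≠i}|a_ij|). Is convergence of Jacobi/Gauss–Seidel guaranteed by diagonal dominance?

row 1: |5| − (3+4) = -2
row 2: |7| − (2+3) = 2
row 3: |7| − (3+3) = 1
minimum over rows = -2 → not strictly diagonally dominant

-2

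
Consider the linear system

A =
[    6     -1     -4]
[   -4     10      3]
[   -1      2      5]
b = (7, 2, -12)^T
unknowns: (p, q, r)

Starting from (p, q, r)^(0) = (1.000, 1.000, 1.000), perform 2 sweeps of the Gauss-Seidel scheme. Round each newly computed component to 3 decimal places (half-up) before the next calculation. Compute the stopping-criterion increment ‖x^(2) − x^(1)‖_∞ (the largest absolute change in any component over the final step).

Iteration 1:
  p = (7 - (-1)·1.000 - (-4)·1.000) / (6) = 2.000
  q = (2 - (-4)·2.000 - (3)·1.000) / (10) = 0.700
  r = (-12 - (-1)·2.000 - (2)·0.700) / (5) = -2.280
Iteration 2:
  p = (7 - (-1)·0.700 - (-4)·-2.280) / (6) = -0.237
  q = (2 - (-4)·-0.237 - (3)·-2.280) / (10) = 0.789
  r = (-12 - (-1)·-0.237 - (2)·0.789) / (5) = -2.763
Change: (-2.237, 0.089, -0.483) → max |·| = 2.237

2.237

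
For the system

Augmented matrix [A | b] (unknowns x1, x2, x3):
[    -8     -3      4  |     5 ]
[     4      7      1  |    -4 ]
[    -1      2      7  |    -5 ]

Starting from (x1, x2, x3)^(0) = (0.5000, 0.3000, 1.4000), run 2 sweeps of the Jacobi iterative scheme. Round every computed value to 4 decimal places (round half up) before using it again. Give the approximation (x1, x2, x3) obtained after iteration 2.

Iteration 1:
  x1 = (5 - (-3)·0.3000 - (4)·1.4000) / (-8) = -0.0375
  x2 = (-4 - (4)·0.5000 - (1)·1.4000) / (7) = -1.0571
  x3 = (-5 - (-1)·0.5000 - (2)·0.3000) / (7) = -0.7286
Iteration 2:
  x1 = (5 - (-3)·-1.0571 - (4)·-0.7286) / (-8) = -0.5929
  x2 = (-4 - (4)·-0.0375 - (1)·-0.7286) / (7) = -0.4459
  x3 = (-5 - (-1)·-0.0375 - (2)·-1.0571) / (7) = -0.4176

(-0.5929, -0.4459, -0.4176)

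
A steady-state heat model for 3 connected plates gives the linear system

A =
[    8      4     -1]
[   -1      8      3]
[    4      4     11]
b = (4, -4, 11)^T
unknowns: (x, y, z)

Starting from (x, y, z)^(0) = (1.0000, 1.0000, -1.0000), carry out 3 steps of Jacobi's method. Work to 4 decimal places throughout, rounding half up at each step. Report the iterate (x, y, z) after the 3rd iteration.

(0.9396, -0.8253, 1.0305)

Iteration 1:
  x = (4 - (4)·1.0000 - (-1)·-1.0000) / (8) = -0.1250
  y = (-4 - (-1)·1.0000 - (3)·-1.0000) / (8) = 0.0000
  z = (11 - (4)·1.0000 - (4)·1.0000) / (11) = 0.2727
Iteration 2:
  x = (4 - (4)·0.0000 - (-1)·0.2727) / (8) = 0.5341
  y = (-4 - (-1)·-0.1250 - (3)·0.2727) / (8) = -0.6179
  z = (11 - (4)·-0.1250 - (4)·0.0000) / (11) = 1.0455
Iteration 3:
  x = (4 - (4)·-0.6179 - (-1)·1.0455) / (8) = 0.9396
  y = (-4 - (-1)·0.5341 - (3)·1.0455) / (8) = -0.8253
  z = (11 - (4)·0.5341 - (4)·-0.6179) / (11) = 1.0305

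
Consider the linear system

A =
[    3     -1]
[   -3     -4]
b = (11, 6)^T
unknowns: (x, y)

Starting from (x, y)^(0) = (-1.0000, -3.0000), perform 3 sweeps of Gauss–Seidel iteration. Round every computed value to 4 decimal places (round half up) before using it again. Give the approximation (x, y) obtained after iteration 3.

(2.5417, -3.4063)

Iteration 1:
  x = (11 - (-1)·-3.0000) / (3) = 2.6667
  y = (6 - (-3)·2.6667) / (-4) = -3.5000
Iteration 2:
  x = (11 - (-1)·-3.5000) / (3) = 2.5000
  y = (6 - (-3)·2.5000) / (-4) = -3.3750
Iteration 3:
  x = (11 - (-1)·-3.3750) / (3) = 2.5417
  y = (6 - (-3)·2.5417) / (-4) = -3.4063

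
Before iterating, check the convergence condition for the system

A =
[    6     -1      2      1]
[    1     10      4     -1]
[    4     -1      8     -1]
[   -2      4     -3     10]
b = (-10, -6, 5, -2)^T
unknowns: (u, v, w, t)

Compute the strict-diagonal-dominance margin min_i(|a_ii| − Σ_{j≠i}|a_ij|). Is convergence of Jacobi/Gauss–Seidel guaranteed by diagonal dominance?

1

row 1: |6| − (1+2+1) = 2
row 2: |10| − (1+4+1) = 4
row 3: |8| − (4+1+1) = 2
row 4: |10| − (2+4+3) = 1
minimum over rows = 1 → strictly diagonally dominant (convergence guaranteed)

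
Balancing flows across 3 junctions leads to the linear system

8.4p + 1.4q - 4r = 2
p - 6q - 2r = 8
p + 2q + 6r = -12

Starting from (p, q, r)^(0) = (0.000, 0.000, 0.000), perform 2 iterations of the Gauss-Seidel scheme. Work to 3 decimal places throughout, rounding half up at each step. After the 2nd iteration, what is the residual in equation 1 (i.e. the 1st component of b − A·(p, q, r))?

Iteration 1:
  p = (2 - (1.4)·0.000 - (-4)·0.000) / (8.4) = 0.238
  q = (8 - (1)·0.238 - (-2)·0.000) / (-6) = -1.294
  r = (-12 - (1)·0.238 - (2)·-1.294) / (6) = -1.608
Iteration 2:
  p = (2 - (1.4)·-1.294 - (-4)·-1.608) / (8.4) = -0.312
  q = (8 - (1)·-0.312 - (-2)·-1.608) / (-6) = -0.849
  r = (-12 - (1)·-0.312 - (2)·-0.849) / (6) = -1.665
Residual b − A·x = (-0.851, -0.112, 0.000)

-0.851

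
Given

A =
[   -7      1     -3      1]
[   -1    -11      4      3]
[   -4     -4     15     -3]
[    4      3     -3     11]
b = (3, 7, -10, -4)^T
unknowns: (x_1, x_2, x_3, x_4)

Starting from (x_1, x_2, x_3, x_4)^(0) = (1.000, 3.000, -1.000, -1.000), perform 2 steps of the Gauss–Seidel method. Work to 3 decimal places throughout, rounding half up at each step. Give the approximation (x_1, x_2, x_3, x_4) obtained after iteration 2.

Iteration 1:
  x_1 = (3 - (1)·3.000 - (-3)·-1.000 - (1)·-1.000) / (-7) = 0.286
  x_2 = (7 - (-1)·0.286 - (4)·-1.000 - (3)·-1.000) / (-11) = -1.299
  x_3 = (-10 - (-4)·0.286 - (-4)·-1.299 - (-3)·-1.000) / (15) = -1.137
  x_4 = (-4 - (4)·0.286 - (3)·-1.299 - (-3)·-1.137) / (11) = -0.423
Iteration 2:
  x_1 = (3 - (1)·-1.299 - (-3)·-1.137 - (1)·-0.423) / (-7) = -0.187
  x_2 = (7 - (-1)·-0.187 - (4)·-1.137 - (3)·-0.423) / (-11) = -1.148
  x_3 = (-10 - (-4)·-0.187 - (-4)·-1.148 - (-3)·-0.423) / (15) = -1.107
  x_4 = (-4 - (4)·-0.187 - (3)·-1.148 - (-3)·-1.107) / (11) = -0.284

(-0.187, -1.148, -1.107, -0.284)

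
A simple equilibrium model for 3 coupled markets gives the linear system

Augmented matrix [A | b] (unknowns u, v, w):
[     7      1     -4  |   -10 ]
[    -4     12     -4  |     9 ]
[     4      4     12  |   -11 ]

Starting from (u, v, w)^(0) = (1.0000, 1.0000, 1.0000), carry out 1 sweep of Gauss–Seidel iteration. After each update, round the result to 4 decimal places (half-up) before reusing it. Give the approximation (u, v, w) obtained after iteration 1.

Iteration 1:
  u = (-10 - (1)·1.0000 - (-4)·1.0000) / (7) = -1.0000
  v = (9 - (-4)·-1.0000 - (-4)·1.0000) / (12) = 0.7500
  w = (-11 - (4)·-1.0000 - (4)·0.7500) / (12) = -0.8333

(-1.0000, 0.7500, -0.8333)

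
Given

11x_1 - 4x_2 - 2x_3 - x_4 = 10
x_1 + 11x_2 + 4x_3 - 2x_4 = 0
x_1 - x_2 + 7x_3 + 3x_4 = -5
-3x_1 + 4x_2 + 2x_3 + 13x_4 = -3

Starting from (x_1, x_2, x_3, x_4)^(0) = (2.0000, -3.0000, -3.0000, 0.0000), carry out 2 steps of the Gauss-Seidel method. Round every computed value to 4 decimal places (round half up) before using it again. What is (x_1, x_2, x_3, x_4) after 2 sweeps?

(1.1865, -0.0708, -0.5999, 0.1571)

Iteration 1:
  x_1 = (10 - (-4)·-3.0000 - (-2)·-3.0000 - (-1)·0.0000) / (11) = -0.7273
  x_2 = (0 - (1)·-0.7273 - (4)·-3.0000 - (-2)·0.0000) / (11) = 1.1570
  x_3 = (-5 - (1)·-0.7273 - (-1)·1.1570 - (3)·0.0000) / (7) = -0.4451
  x_4 = (-3 - (-3)·-0.7273 - (4)·1.1570 - (2)·-0.4451) / (13) = -0.6861
Iteration 2:
  x_1 = (10 - (-4)·1.1570 - (-2)·-0.4451 - (-1)·-0.6861) / (11) = 1.1865
  x_2 = (0 - (1)·1.1865 - (4)·-0.4451 - (-2)·-0.6861) / (11) = -0.0708
  x_3 = (-5 - (1)·1.1865 - (-1)·-0.0708 - (3)·-0.6861) / (7) = -0.5999
  x_4 = (-3 - (-3)·1.1865 - (4)·-0.0708 - (2)·-0.5999) / (13) = 0.1571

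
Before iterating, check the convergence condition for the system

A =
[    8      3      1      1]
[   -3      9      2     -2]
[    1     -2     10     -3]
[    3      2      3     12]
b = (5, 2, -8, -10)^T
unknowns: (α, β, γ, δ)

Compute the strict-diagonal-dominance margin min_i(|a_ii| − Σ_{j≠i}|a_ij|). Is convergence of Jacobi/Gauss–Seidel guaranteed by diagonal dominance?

2

row 1: |8| − (3+1+1) = 3
row 2: |9| − (3+2+2) = 2
row 3: |10| − (1+2+3) = 4
row 4: |12| − (3+2+3) = 4
minimum over rows = 2 → strictly diagonally dominant (convergence guaranteed)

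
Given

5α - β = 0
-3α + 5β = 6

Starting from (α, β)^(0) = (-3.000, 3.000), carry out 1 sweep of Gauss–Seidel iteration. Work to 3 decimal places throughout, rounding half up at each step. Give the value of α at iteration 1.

Iteration 1:
  α = (0 - (-1)·3.000) / (5) = 0.600
  β = (6 - (-3)·0.600) / (5) = 1.560

0.600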